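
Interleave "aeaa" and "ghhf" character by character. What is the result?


Interleaving "aeaa" and "ghhf":
  Position 0: 'a' from first, 'g' from second => "ag"
  Position 1: 'e' from first, 'h' from second => "eh"
  Position 2: 'a' from first, 'h' from second => "ah"
  Position 3: 'a' from first, 'f' from second => "af"
Result: agehahaf

agehahaf


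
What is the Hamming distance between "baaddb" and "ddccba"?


Comparing "baaddb" and "ddccba" position by position:
  Position 0: 'b' vs 'd' => differ
  Position 1: 'a' vs 'd' => differ
  Position 2: 'a' vs 'c' => differ
  Position 3: 'd' vs 'c' => differ
  Position 4: 'd' vs 'b' => differ
  Position 5: 'b' vs 'a' => differ
Total differences (Hamming distance): 6

6


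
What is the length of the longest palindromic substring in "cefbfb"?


Input: "cefbfb"
Checking substrings for palindromes:
  [2:5] "fbf" (len 3) => palindrome
  [3:6] "bfb" (len 3) => palindrome
Longest palindromic substring: "fbf" with length 3

3


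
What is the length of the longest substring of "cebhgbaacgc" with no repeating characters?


Input: "cebhgbaacgc"
Sliding window (track last position of each char):
  Position 0 ('c'): window [0,0] length 1 -- new best
  Position 1 ('e'): window [0,1] length 2 -- new best
  Position 2 ('b'): window [0,2] length 3 -- new best
  Position 3 ('h'): window [0,3] length 4 -- new best
  Position 4 ('g'): window [0,4] length 5 -- new best
  Position 5 ('b'): repeat (last at 2), move window start to 3
  Position 5 ('b'): window [3,5] length 3
  Position 6 ('a'): window [3,6] length 4
  Position 7 ('a'): repeat (last at 6), move window start to 7
  Position 7 ('a'): window [7,7] length 1
  Position 8 ('c'): window [7,8] length 2
  Position 9 ('g'): window [7,9] length 3
  Position 10 ('c'): repeat (last at 8), move window start to 9
  Position 10 ('c'): window [9,10] length 2
Longest substring with no repeats: "cebhg" with length 5

5


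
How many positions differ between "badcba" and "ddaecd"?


Comparing "badcba" and "ddaecd" position by position:
  Position 0: 'b' vs 'd' => DIFFER
  Position 1: 'a' vs 'd' => DIFFER
  Position 2: 'd' vs 'a' => DIFFER
  Position 3: 'c' vs 'e' => DIFFER
  Position 4: 'b' vs 'c' => DIFFER
  Position 5: 'a' vs 'd' => DIFFER
Positions that differ: 6

6


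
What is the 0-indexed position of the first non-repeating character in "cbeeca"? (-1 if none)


Input: cbeeca
Character frequencies:
  'a': 1
  'b': 1
  'c': 2
  'e': 2
Scanning left to right for freq == 1:
  Position 0 ('c'): freq=2, skip
  Position 1 ('b'): unique! => answer = 1

1


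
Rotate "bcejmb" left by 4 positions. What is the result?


Input: "bcejmb", rotate left by 4
First 4 characters: "bcej"
Remaining characters: "mb"
Concatenate remaining + first: "mb" + "bcej" = "mbbcej"

mbbcej


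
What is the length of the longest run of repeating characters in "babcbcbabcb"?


Input: "babcbcbabcb"
Scanning for longest run:
  Position 1 ('a'): new char, reset run to 1
  Position 2 ('b'): new char, reset run to 1
  Position 3 ('c'): new char, reset run to 1
  Position 4 ('b'): new char, reset run to 1
  Position 5 ('c'): new char, reset run to 1
  Position 6 ('b'): new char, reset run to 1
  Position 7 ('a'): new char, reset run to 1
  Position 8 ('b'): new char, reset run to 1
  Position 9 ('c'): new char, reset run to 1
  Position 10 ('b'): new char, reset run to 1
Longest run: 'b' with length 1

1


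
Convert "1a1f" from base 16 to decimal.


Input: "1a1f" in base 16
Positional expansion:
  Digit '1' (value 1) x 16^3 = 4096
  Digit 'a' (value 10) x 16^2 = 2560
  Digit '1' (value 1) x 16^1 = 16
  Digit 'f' (value 15) x 16^0 = 15
Sum = 6687

6687


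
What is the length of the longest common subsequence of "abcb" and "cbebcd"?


LCS of "abcb" and "cbebcd"
DP table:
           c    b    e    b    c    d
      0    0    0    0    0    0    0
  a   0    0    0    0    0    0    0
  b   0    0    1    1    1    1    1
  c   0    1    1    1    1    2    2
  b   0    1    2    2    2    2    2
LCS length = dp[4][6] = 2

2


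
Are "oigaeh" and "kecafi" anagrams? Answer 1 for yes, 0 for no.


Strings: "oigaeh", "kecafi"
Sorted first:  aeghio
Sorted second: acefik
Differ at position 1: 'e' vs 'c' => not anagrams

0


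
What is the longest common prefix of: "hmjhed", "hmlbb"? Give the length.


Words: hmjhed, hmlbb
  Position 0: all 'h' => match
  Position 1: all 'm' => match
  Position 2: ('j', 'l') => mismatch, stop
LCP = "hm" (length 2)

2


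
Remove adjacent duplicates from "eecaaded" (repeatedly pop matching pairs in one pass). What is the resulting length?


Input: eecaaded
Stack-based adjacent duplicate removal:
  Read 'e': push. Stack: e
  Read 'e': matches stack top 'e' => pop. Stack: (empty)
  Read 'c': push. Stack: c
  Read 'a': push. Stack: ca
  Read 'a': matches stack top 'a' => pop. Stack: c
  Read 'd': push. Stack: cd
  Read 'e': push. Stack: cde
  Read 'd': push. Stack: cded
Final stack: "cded" (length 4)

4


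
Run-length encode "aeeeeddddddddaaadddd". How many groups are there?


Input: aeeeeddddddddaaadddd
Scanning for consecutive runs:
  Group 1: 'a' x 1 (positions 0-0)
  Group 2: 'e' x 4 (positions 1-4)
  Group 3: 'd' x 8 (positions 5-12)
  Group 4: 'a' x 3 (positions 13-15)
  Group 5: 'd' x 4 (positions 16-19)
Total groups: 5

5


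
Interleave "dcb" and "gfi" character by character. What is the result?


Interleaving "dcb" and "gfi":
  Position 0: 'd' from first, 'g' from second => "dg"
  Position 1: 'c' from first, 'f' from second => "cf"
  Position 2: 'b' from first, 'i' from second => "bi"
Result: dgcfbi

dgcfbi


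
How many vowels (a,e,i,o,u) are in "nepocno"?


Input: nepocno
Checking each character:
  'n' at position 0: consonant
  'e' at position 1: vowel (running total: 1)
  'p' at position 2: consonant
  'o' at position 3: vowel (running total: 2)
  'c' at position 4: consonant
  'n' at position 5: consonant
  'o' at position 6: vowel (running total: 3)
Total vowels: 3

3


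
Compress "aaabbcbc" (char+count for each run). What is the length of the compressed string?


Input: aaabbcbc
Runs:
  'a' x 3 => "a3"
  'b' x 2 => "b2"
  'c' x 1 => "c1"
  'b' x 1 => "b1"
  'c' x 1 => "c1"
Compressed: "a3b2c1b1c1"
Compressed length: 10

10


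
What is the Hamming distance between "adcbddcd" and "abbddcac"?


Comparing "adcbddcd" and "abbddcac" position by position:
  Position 0: 'a' vs 'a' => same
  Position 1: 'd' vs 'b' => differ
  Position 2: 'c' vs 'b' => differ
  Position 3: 'b' vs 'd' => differ
  Position 4: 'd' vs 'd' => same
  Position 5: 'd' vs 'c' => differ
  Position 6: 'c' vs 'a' => differ
  Position 7: 'd' vs 'c' => differ
Total differences (Hamming distance): 6

6


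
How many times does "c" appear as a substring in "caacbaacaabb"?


Searching for "c" in "caacbaacaabb"
Scanning each position:
  Position 0: "c" => MATCH
  Position 1: "a" => no
  Position 2: "a" => no
  Position 3: "c" => MATCH
  Position 4: "b" => no
  Position 5: "a" => no
  Position 6: "a" => no
  Position 7: "c" => MATCH
  Position 8: "a" => no
  Position 9: "a" => no
  Position 10: "b" => no
  Position 11: "b" => no
Total occurrences: 3

3


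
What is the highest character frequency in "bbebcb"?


Input: bbebcb
Character counts:
  'b': 4
  'c': 1
  'e': 1
Maximum frequency: 4

4


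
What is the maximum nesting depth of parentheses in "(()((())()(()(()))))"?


Input: "(()((())()(()(()))))"
Tracking depth:
  Position 0 '(': depth becomes 1
  Position 1 '(': depth becomes 2
  Position 2 ')': depth becomes 1
  Position 3 '(': depth becomes 2
  Position 4 '(': depth becomes 3
  Position 5 '(': depth becomes 4
  Position 6 ')': depth becomes 3
  Position 7 ')': depth becomes 2
  Position 8 '(': depth becomes 3
  Position 9 ')': depth becomes 2
  Position 10 '(': depth becomes 3
  Position 11 '(': depth becomes 4
  Position 12 ')': depth becomes 3
  Position 13 '(': depth becomes 4
  Position 14 '(': depth becomes 5
  Position 15 ')': depth becomes 4
  Position 16 ')': depth becomes 3
  Position 17 ')': depth becomes 2
  Position 18 ')': depth becomes 1
  Position 19 ')': depth becomes 0
Maximum depth reached: 5

5


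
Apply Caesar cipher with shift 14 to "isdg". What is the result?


Caesar cipher: shift "isdg" by 14
  'i' (pos 8) + 14 = pos 22 = 'w'
  's' (pos 18) + 14 = pos 6 = 'g'
  'd' (pos 3) + 14 = pos 17 = 'r'
  'g' (pos 6) + 14 = pos 20 = 'u'
Result: wgru

wgru


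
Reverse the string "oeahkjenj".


Input: oeahkjenj
Reading characters right to left:
  Position 8: 'j'
  Position 7: 'n'
  Position 6: 'e'
  Position 5: 'j'
  Position 4: 'k'
  Position 3: 'h'
  Position 2: 'a'
  Position 1: 'e'
  Position 0: 'o'
Reversed: jnejkhaeo

jnejkhaeo


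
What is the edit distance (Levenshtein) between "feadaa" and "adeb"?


Computing edit distance: "feadaa" -> "adeb"
DP table:
           a    d    e    b
      0    1    2    3    4
  f   1    1    2    3    4
  e   2    2    2    2    3
  a   3    2    3    3    3
  d   4    3    2    3    4
  a   5    4    3    3    4
  a   6    5    4    4    4
Edit distance = dp[6][4] = 4

4


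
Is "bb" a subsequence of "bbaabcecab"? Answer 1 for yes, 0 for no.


Check if "bb" is a subsequence of "bbaabcecab"
Greedy scan:
  Position 0 ('b'): matches sub[0] = 'b'
  Position 1 ('b'): matches sub[1] = 'b'
  Position 2 ('a'): no match needed
  Position 3 ('a'): no match needed
  Position 4 ('b'): no match needed
  Position 5 ('c'): no match needed
  Position 6 ('e'): no match needed
  Position 7 ('c'): no match needed
  Position 8 ('a'): no match needed
  Position 9 ('b'): no match needed
All 2 characters matched => is a subsequence

1


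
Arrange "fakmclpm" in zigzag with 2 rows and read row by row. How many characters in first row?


Zigzag "fakmclpm" into 2 rows:
Placing characters:
  'f' => row 0
  'a' => row 1
  'k' => row 0
  'm' => row 1
  'c' => row 0
  'l' => row 1
  'p' => row 0
  'm' => row 1
Rows:
  Row 0: "fkcp"
  Row 1: "amlm"
First row length: 4

4


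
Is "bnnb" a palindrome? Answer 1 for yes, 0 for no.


Input: bnnb
Reversed: bnnb
  Compare pos 0 ('b') with pos 3 ('b'): match
  Compare pos 1 ('n') with pos 2 ('n'): match
Result: palindrome

1


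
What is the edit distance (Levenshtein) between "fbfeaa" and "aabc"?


Computing edit distance: "fbfeaa" -> "aabc"
DP table:
           a    a    b    c
      0    1    2    3    4
  f   1    1    2    3    4
  b   2    2    2    2    3
  f   3    3    3    3    3
  e   4    4    4    4    4
  a   5    4    4    5    5
  a   6    5    4    5    6
Edit distance = dp[6][4] = 6

6


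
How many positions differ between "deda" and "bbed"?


Comparing "deda" and "bbed" position by position:
  Position 0: 'd' vs 'b' => DIFFER
  Position 1: 'e' vs 'b' => DIFFER
  Position 2: 'd' vs 'e' => DIFFER
  Position 3: 'a' vs 'd' => DIFFER
Positions that differ: 4

4


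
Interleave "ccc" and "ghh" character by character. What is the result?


Interleaving "ccc" and "ghh":
  Position 0: 'c' from first, 'g' from second => "cg"
  Position 1: 'c' from first, 'h' from second => "ch"
  Position 2: 'c' from first, 'h' from second => "ch"
Result: cgchch

cgchch


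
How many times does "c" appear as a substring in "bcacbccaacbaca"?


Searching for "c" in "bcacbccaacbaca"
Scanning each position:
  Position 0: "b" => no
  Position 1: "c" => MATCH
  Position 2: "a" => no
  Position 3: "c" => MATCH
  Position 4: "b" => no
  Position 5: "c" => MATCH
  Position 6: "c" => MATCH
  Position 7: "a" => no
  Position 8: "a" => no
  Position 9: "c" => MATCH
  Position 10: "b" => no
  Position 11: "a" => no
  Position 12: "c" => MATCH
  Position 13: "a" => no
Total occurrences: 6

6


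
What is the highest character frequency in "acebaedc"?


Input: acebaedc
Character counts:
  'a': 2
  'b': 1
  'c': 2
  'd': 1
  'e': 2
Maximum frequency: 2

2


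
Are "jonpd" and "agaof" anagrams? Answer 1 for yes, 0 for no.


Strings: "jonpd", "agaof"
Sorted first:  djnop
Sorted second: aafgo
Differ at position 0: 'd' vs 'a' => not anagrams

0


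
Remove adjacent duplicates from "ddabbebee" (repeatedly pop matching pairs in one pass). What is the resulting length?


Input: ddabbebee
Stack-based adjacent duplicate removal:
  Read 'd': push. Stack: d
  Read 'd': matches stack top 'd' => pop. Stack: (empty)
  Read 'a': push. Stack: a
  Read 'b': push. Stack: ab
  Read 'b': matches stack top 'b' => pop. Stack: a
  Read 'e': push. Stack: ae
  Read 'b': push. Stack: aeb
  Read 'e': push. Stack: aebe
  Read 'e': matches stack top 'e' => pop. Stack: aeb
Final stack: "aeb" (length 3)

3


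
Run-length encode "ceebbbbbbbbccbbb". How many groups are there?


Input: ceebbbbbbbbccbbb
Scanning for consecutive runs:
  Group 1: 'c' x 1 (positions 0-0)
  Group 2: 'e' x 2 (positions 1-2)
  Group 3: 'b' x 8 (positions 3-10)
  Group 4: 'c' x 2 (positions 11-12)
  Group 5: 'b' x 3 (positions 13-15)
Total groups: 5

5


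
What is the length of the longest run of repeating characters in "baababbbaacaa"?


Input: "baababbbaacaa"
Scanning for longest run:
  Position 1 ('a'): new char, reset run to 1
  Position 2 ('a'): continues run of 'a', length=2
  Position 3 ('b'): new char, reset run to 1
  Position 4 ('a'): new char, reset run to 1
  Position 5 ('b'): new char, reset run to 1
  Position 6 ('b'): continues run of 'b', length=2
  Position 7 ('b'): continues run of 'b', length=3
  Position 8 ('a'): new char, reset run to 1
  Position 9 ('a'): continues run of 'a', length=2
  Position 10 ('c'): new char, reset run to 1
  Position 11 ('a'): new char, reset run to 1
  Position 12 ('a'): continues run of 'a', length=2
Longest run: 'b' with length 3

3


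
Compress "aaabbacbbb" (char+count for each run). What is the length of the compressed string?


Input: aaabbacbbb
Runs:
  'a' x 3 => "a3"
  'b' x 2 => "b2"
  'a' x 1 => "a1"
  'c' x 1 => "c1"
  'b' x 3 => "b3"
Compressed: "a3b2a1c1b3"
Compressed length: 10

10


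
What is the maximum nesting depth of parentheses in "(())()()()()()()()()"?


Input: "(())()()()()()()()()"
Tracking depth:
  Position 0 '(': depth becomes 1
  Position 1 '(': depth becomes 2
  Position 2 ')': depth becomes 1
  Position 3 ')': depth becomes 0
  Position 4 '(': depth becomes 1
  Position 5 ')': depth becomes 0
  Position 6 '(': depth becomes 1
  Position 7 ')': depth becomes 0
  Position 8 '(': depth becomes 1
  Position 9 ')': depth becomes 0
  Position 10 '(': depth becomes 1
  Position 11 ')': depth becomes 0
  Position 12 '(': depth becomes 1
  Position 13 ')': depth becomes 0
  Position 14 '(': depth becomes 1
  Position 15 ')': depth becomes 0
  Position 16 '(': depth becomes 1
  Position 17 ')': depth becomes 0
  Position 18 '(': depth becomes 1
  Position 19 ')': depth becomes 0
Maximum depth reached: 2

2


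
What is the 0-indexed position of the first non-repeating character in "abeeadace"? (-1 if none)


Input: abeeadace
Character frequencies:
  'a': 3
  'b': 1
  'c': 1
  'd': 1
  'e': 3
Scanning left to right for freq == 1:
  Position 0 ('a'): freq=3, skip
  Position 1 ('b'): unique! => answer = 1

1


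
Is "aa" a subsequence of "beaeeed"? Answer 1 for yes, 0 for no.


Check if "aa" is a subsequence of "beaeeed"
Greedy scan:
  Position 0 ('b'): no match needed
  Position 1 ('e'): no match needed
  Position 2 ('a'): matches sub[0] = 'a'
  Position 3 ('e'): no match needed
  Position 4 ('e'): no match needed
  Position 5 ('e'): no match needed
  Position 6 ('d'): no match needed
Only matched 1/2 characters => not a subsequence

0


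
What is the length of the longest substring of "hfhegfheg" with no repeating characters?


Input: "hfhegfheg"
Sliding window (track last position of each char):
  Position 0 ('h'): window [0,0] length 1 -- new best
  Position 1 ('f'): window [0,1] length 2 -- new best
  Position 2 ('h'): repeat (last at 0), move window start to 1
  Position 2 ('h'): window [1,2] length 2
  Position 3 ('e'): window [1,3] length 3 -- new best
  Position 4 ('g'): window [1,4] length 4 -- new best
  Position 5 ('f'): repeat (last at 1), move window start to 2
  Position 5 ('f'): window [2,5] length 4
  Position 6 ('h'): repeat (last at 2), move window start to 3
  Position 6 ('h'): window [3,6] length 4
  Position 7 ('e'): repeat (last at 3), move window start to 4
  Position 7 ('e'): window [4,7] length 4
  Position 8 ('g'): repeat (last at 4), move window start to 5
  Position 8 ('g'): window [5,8] length 4
Longest substring with no repeats: "fheg" with length 4

4


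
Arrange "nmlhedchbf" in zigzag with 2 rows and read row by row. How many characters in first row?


Zigzag "nmlhedchbf" into 2 rows:
Placing characters:
  'n' => row 0
  'm' => row 1
  'l' => row 0
  'h' => row 1
  'e' => row 0
  'd' => row 1
  'c' => row 0
  'h' => row 1
  'b' => row 0
  'f' => row 1
Rows:
  Row 0: "nlecb"
  Row 1: "mhdhf"
First row length: 5

5


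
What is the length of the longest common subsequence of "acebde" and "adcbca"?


LCS of "acebde" and "adcbca"
DP table:
           a    d    c    b    c    a
      0    0    0    0    0    0    0
  a   0    1    1    1    1    1    1
  c   0    1    1    2    2    2    2
  e   0    1    1    2    2    2    2
  b   0    1    1    2    3    3    3
  d   0    1    2    2    3    3    3
  e   0    1    2    2    3    3    3
LCS length = dp[6][6] = 3

3


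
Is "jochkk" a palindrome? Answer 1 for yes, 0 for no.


Input: jochkk
Reversed: kkhcoj
  Compare pos 0 ('j') with pos 5 ('k'): MISMATCH
  Compare pos 1 ('o') with pos 4 ('k'): MISMATCH
  Compare pos 2 ('c') with pos 3 ('h'): MISMATCH
Result: not a palindrome

0


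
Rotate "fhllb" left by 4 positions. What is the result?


Input: "fhllb", rotate left by 4
First 4 characters: "fhll"
Remaining characters: "b"
Concatenate remaining + first: "b" + "fhll" = "bfhll"

bfhll


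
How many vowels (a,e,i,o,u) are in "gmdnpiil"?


Input: gmdnpiil
Checking each character:
  'g' at position 0: consonant
  'm' at position 1: consonant
  'd' at position 2: consonant
  'n' at position 3: consonant
  'p' at position 4: consonant
  'i' at position 5: vowel (running total: 1)
  'i' at position 6: vowel (running total: 2)
  'l' at position 7: consonant
Total vowels: 2

2


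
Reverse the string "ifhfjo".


Input: ifhfjo
Reading characters right to left:
  Position 5: 'o'
  Position 4: 'j'
  Position 3: 'f'
  Position 2: 'h'
  Position 1: 'f'
  Position 0: 'i'
Reversed: ojfhfi

ojfhfi


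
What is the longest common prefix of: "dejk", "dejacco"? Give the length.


Words: dejk, dejacco
  Position 0: all 'd' => match
  Position 1: all 'e' => match
  Position 2: all 'j' => match
  Position 3: ('k', 'a') => mismatch, stop
LCP = "dej" (length 3)

3


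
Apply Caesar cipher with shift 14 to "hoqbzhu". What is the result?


Caesar cipher: shift "hoqbzhu" by 14
  'h' (pos 7) + 14 = pos 21 = 'v'
  'o' (pos 14) + 14 = pos 2 = 'c'
  'q' (pos 16) + 14 = pos 4 = 'e'
  'b' (pos 1) + 14 = pos 15 = 'p'
  'z' (pos 25) + 14 = pos 13 = 'n'
  'h' (pos 7) + 14 = pos 21 = 'v'
  'u' (pos 20) + 14 = pos 8 = 'i'
Result: vcepnvi

vcepnvi


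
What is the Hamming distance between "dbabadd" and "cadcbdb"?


Comparing "dbabadd" and "cadcbdb" position by position:
  Position 0: 'd' vs 'c' => differ
  Position 1: 'b' vs 'a' => differ
  Position 2: 'a' vs 'd' => differ
  Position 3: 'b' vs 'c' => differ
  Position 4: 'a' vs 'b' => differ
  Position 5: 'd' vs 'd' => same
  Position 6: 'd' vs 'b' => differ
Total differences (Hamming distance): 6

6


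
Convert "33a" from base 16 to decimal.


Input: "33a" in base 16
Positional expansion:
  Digit '3' (value 3) x 16^2 = 768
  Digit '3' (value 3) x 16^1 = 48
  Digit 'a' (value 10) x 16^0 = 10
Sum = 826

826


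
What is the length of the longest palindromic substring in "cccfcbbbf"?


Input: "cccfcbbbf"
Checking substrings for palindromes:
  [0:3] "ccc" (len 3) => palindrome
  [2:5] "cfc" (len 3) => palindrome
  [5:8] "bbb" (len 3) => palindrome
  [0:2] "cc" (len 2) => palindrome
  [1:3] "cc" (len 2) => palindrome
  [5:7] "bb" (len 2) => palindrome
Longest palindromic substring: "ccc" with length 3

3


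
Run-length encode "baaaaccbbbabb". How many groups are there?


Input: baaaaccbbbabb
Scanning for consecutive runs:
  Group 1: 'b' x 1 (positions 0-0)
  Group 2: 'a' x 4 (positions 1-4)
  Group 3: 'c' x 2 (positions 5-6)
  Group 4: 'b' x 3 (positions 7-9)
  Group 5: 'a' x 1 (positions 10-10)
  Group 6: 'b' x 2 (positions 11-12)
Total groups: 6

6


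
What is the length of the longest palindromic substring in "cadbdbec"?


Input: "cadbdbec"
Checking substrings for palindromes:
  [2:5] "dbd" (len 3) => palindrome
  [3:6] "bdb" (len 3) => palindrome
Longest palindromic substring: "dbd" with length 3

3


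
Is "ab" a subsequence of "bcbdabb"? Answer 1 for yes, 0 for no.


Check if "ab" is a subsequence of "bcbdabb"
Greedy scan:
  Position 0 ('b'): no match needed
  Position 1 ('c'): no match needed
  Position 2 ('b'): no match needed
  Position 3 ('d'): no match needed
  Position 4 ('a'): matches sub[0] = 'a'
  Position 5 ('b'): matches sub[1] = 'b'
  Position 6 ('b'): no match needed
All 2 characters matched => is a subsequence

1


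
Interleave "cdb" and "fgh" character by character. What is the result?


Interleaving "cdb" and "fgh":
  Position 0: 'c' from first, 'f' from second => "cf"
  Position 1: 'd' from first, 'g' from second => "dg"
  Position 2: 'b' from first, 'h' from second => "bh"
Result: cfdgbh

cfdgbh


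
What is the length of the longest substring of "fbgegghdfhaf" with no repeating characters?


Input: "fbgegghdfhaf"
Sliding window (track last position of each char):
  Position 0 ('f'): window [0,0] length 1 -- new best
  Position 1 ('b'): window [0,1] length 2 -- new best
  Position 2 ('g'): window [0,2] length 3 -- new best
  Position 3 ('e'): window [0,3] length 4 -- new best
  Position 4 ('g'): repeat (last at 2), move window start to 3
  Position 4 ('g'): window [3,4] length 2
  Position 5 ('g'): repeat (last at 4), move window start to 5
  Position 5 ('g'): window [5,5] length 1
  Position 6 ('h'): window [5,6] length 2
  Position 7 ('d'): window [5,7] length 3
  Position 8 ('f'): window [5,8] length 4
  Position 9 ('h'): repeat (last at 6), move window start to 7
  Position 9 ('h'): window [7,9] length 3
  Position 10 ('a'): window [7,10] length 4
  Position 11 ('f'): repeat (last at 8), move window start to 9
  Position 11 ('f'): window [9,11] length 3
Longest substring with no repeats: "fbge" with length 4

4


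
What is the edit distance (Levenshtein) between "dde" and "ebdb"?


Computing edit distance: "dde" -> "ebdb"
DP table:
           e    b    d    b
      0    1    2    3    4
  d   1    1    2    2    3
  d   2    2    2    2    3
  e   3    2    3    3    3
Edit distance = dp[3][4] = 3

3


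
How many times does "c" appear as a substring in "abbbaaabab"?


Searching for "c" in "abbbaaabab"
Scanning each position:
  Position 0: "a" => no
  Position 1: "b" => no
  Position 2: "b" => no
  Position 3: "b" => no
  Position 4: "a" => no
  Position 5: "a" => no
  Position 6: "a" => no
  Position 7: "b" => no
  Position 8: "a" => no
  Position 9: "b" => no
Total occurrences: 0

0


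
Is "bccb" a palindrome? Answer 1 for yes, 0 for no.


Input: bccb
Reversed: bccb
  Compare pos 0 ('b') with pos 3 ('b'): match
  Compare pos 1 ('c') with pos 2 ('c'): match
Result: palindrome

1


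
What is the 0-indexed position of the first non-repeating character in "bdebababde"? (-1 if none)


Input: bdebababde
Character frequencies:
  'a': 2
  'b': 4
  'd': 2
  'e': 2
Scanning left to right for freq == 1:
  Position 0 ('b'): freq=4, skip
  Position 1 ('d'): freq=2, skip
  Position 2 ('e'): freq=2, skip
  Position 3 ('b'): freq=4, skip
  Position 4 ('a'): freq=2, skip
  Position 5 ('b'): freq=4, skip
  Position 6 ('a'): freq=2, skip
  Position 7 ('b'): freq=4, skip
  Position 8 ('d'): freq=2, skip
  Position 9 ('e'): freq=2, skip
  No unique character found => answer = -1

-1


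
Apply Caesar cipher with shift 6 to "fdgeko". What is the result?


Caesar cipher: shift "fdgeko" by 6
  'f' (pos 5) + 6 = pos 11 = 'l'
  'd' (pos 3) + 6 = pos 9 = 'j'
  'g' (pos 6) + 6 = pos 12 = 'm'
  'e' (pos 4) + 6 = pos 10 = 'k'
  'k' (pos 10) + 6 = pos 16 = 'q'
  'o' (pos 14) + 6 = pos 20 = 'u'
Result: ljmkqu

ljmkqu


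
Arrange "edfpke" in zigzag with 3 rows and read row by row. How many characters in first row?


Zigzag "edfpke" into 3 rows:
Placing characters:
  'e' => row 0
  'd' => row 1
  'f' => row 2
  'p' => row 1
  'k' => row 0
  'e' => row 1
Rows:
  Row 0: "ek"
  Row 1: "dpe"
  Row 2: "f"
First row length: 2

2


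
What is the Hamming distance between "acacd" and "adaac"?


Comparing "acacd" and "adaac" position by position:
  Position 0: 'a' vs 'a' => same
  Position 1: 'c' vs 'd' => differ
  Position 2: 'a' vs 'a' => same
  Position 3: 'c' vs 'a' => differ
  Position 4: 'd' vs 'c' => differ
Total differences (Hamming distance): 3

3


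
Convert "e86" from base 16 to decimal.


Input: "e86" in base 16
Positional expansion:
  Digit 'e' (value 14) x 16^2 = 3584
  Digit '8' (value 8) x 16^1 = 128
  Digit '6' (value 6) x 16^0 = 6
Sum = 3718

3718


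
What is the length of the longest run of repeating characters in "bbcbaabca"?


Input: "bbcbaabca"
Scanning for longest run:
  Position 1 ('b'): continues run of 'b', length=2
  Position 2 ('c'): new char, reset run to 1
  Position 3 ('b'): new char, reset run to 1
  Position 4 ('a'): new char, reset run to 1
  Position 5 ('a'): continues run of 'a', length=2
  Position 6 ('b'): new char, reset run to 1
  Position 7 ('c'): new char, reset run to 1
  Position 8 ('a'): new char, reset run to 1
Longest run: 'b' with length 2

2


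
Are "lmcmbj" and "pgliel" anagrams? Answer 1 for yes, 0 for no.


Strings: "lmcmbj", "pgliel"
Sorted first:  bcjlmm
Sorted second: egillp
Differ at position 0: 'b' vs 'e' => not anagrams

0


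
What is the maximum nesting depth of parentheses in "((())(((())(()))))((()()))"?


Input: "((())(((())(()))))((()()))"
Tracking depth:
  Position 0 '(': depth becomes 1
  Position 1 '(': depth becomes 2
  Position 2 '(': depth becomes 3
  Position 3 ')': depth becomes 2
  Position 4 ')': depth becomes 1
  Position 5 '(': depth becomes 2
  Position 6 '(': depth becomes 3
  Position 7 '(': depth becomes 4
  Position 8 '(': depth becomes 5
  Position 9 ')': depth becomes 4
  Position 10 ')': depth becomes 3
  Position 11 '(': depth becomes 4
  Position 12 '(': depth becomes 5
  Position 13 ')': depth becomes 4
  Position 14 ')': depth becomes 3
  Position 15 ')': depth becomes 2
  Position 16 ')': depth becomes 1
  Position 17 ')': depth becomes 0
  Position 18 '(': depth becomes 1
  Position 19 '(': depth becomes 2
  Position 20 '(': depth becomes 3
  Position 21 ')': depth becomes 2
  Position 22 '(': depth becomes 3
  Position 23 ')': depth becomes 2
  Position 24 ')': depth becomes 1
  Position 25 ')': depth becomes 0
Maximum depth reached: 5

5


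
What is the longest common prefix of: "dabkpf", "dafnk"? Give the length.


Words: dabkpf, dafnk
  Position 0: all 'd' => match
  Position 1: all 'a' => match
  Position 2: ('b', 'f') => mismatch, stop
LCP = "da" (length 2)

2


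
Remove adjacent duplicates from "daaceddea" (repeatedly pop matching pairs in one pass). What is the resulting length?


Input: daaceddea
Stack-based adjacent duplicate removal:
  Read 'd': push. Stack: d
  Read 'a': push. Stack: da
  Read 'a': matches stack top 'a' => pop. Stack: d
  Read 'c': push. Stack: dc
  Read 'e': push. Stack: dce
  Read 'd': push. Stack: dced
  Read 'd': matches stack top 'd' => pop. Stack: dce
  Read 'e': matches stack top 'e' => pop. Stack: dc
  Read 'a': push. Stack: dca
Final stack: "dca" (length 3)

3


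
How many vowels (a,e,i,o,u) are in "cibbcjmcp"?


Input: cibbcjmcp
Checking each character:
  'c' at position 0: consonant
  'i' at position 1: vowel (running total: 1)
  'b' at position 2: consonant
  'b' at position 3: consonant
  'c' at position 4: consonant
  'j' at position 5: consonant
  'm' at position 6: consonant
  'c' at position 7: consonant
  'p' at position 8: consonant
Total vowels: 1

1


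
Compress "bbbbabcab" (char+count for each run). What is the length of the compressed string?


Input: bbbbabcab
Runs:
  'b' x 4 => "b4"
  'a' x 1 => "a1"
  'b' x 1 => "b1"
  'c' x 1 => "c1"
  'a' x 1 => "a1"
  'b' x 1 => "b1"
Compressed: "b4a1b1c1a1b1"
Compressed length: 12

12


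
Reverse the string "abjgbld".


Input: abjgbld
Reading characters right to left:
  Position 6: 'd'
  Position 5: 'l'
  Position 4: 'b'
  Position 3: 'g'
  Position 2: 'j'
  Position 1: 'b'
  Position 0: 'a'
Reversed: dlbgjba

dlbgjba


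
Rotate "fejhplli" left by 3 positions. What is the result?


Input: "fejhplli", rotate left by 3
First 3 characters: "fej"
Remaining characters: "hplli"
Concatenate remaining + first: "hplli" + "fej" = "hpllifej"

hpllifej


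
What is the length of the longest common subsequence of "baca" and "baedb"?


LCS of "baca" and "baedb"
DP table:
           b    a    e    d    b
      0    0    0    0    0    0
  b   0    1    1    1    1    1
  a   0    1    2    2    2    2
  c   0    1    2    2    2    2
  a   0    1    2    2    2    2
LCS length = dp[4][5] = 2

2


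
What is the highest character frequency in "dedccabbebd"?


Input: dedccabbebd
Character counts:
  'a': 1
  'b': 3
  'c': 2
  'd': 3
  'e': 2
Maximum frequency: 3

3


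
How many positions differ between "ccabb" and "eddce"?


Comparing "ccabb" and "eddce" position by position:
  Position 0: 'c' vs 'e' => DIFFER
  Position 1: 'c' vs 'd' => DIFFER
  Position 2: 'a' vs 'd' => DIFFER
  Position 3: 'b' vs 'c' => DIFFER
  Position 4: 'b' vs 'e' => DIFFER
Positions that differ: 5

5


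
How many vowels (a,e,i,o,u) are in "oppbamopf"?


Input: oppbamopf
Checking each character:
  'o' at position 0: vowel (running total: 1)
  'p' at position 1: consonant
  'p' at position 2: consonant
  'b' at position 3: consonant
  'a' at position 4: vowel (running total: 2)
  'm' at position 5: consonant
  'o' at position 6: vowel (running total: 3)
  'p' at position 7: consonant
  'f' at position 8: consonant
Total vowels: 3

3


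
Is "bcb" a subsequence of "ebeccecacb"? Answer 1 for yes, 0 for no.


Check if "bcb" is a subsequence of "ebeccecacb"
Greedy scan:
  Position 0 ('e'): no match needed
  Position 1 ('b'): matches sub[0] = 'b'
  Position 2 ('e'): no match needed
  Position 3 ('c'): matches sub[1] = 'c'
  Position 4 ('c'): no match needed
  Position 5 ('e'): no match needed
  Position 6 ('c'): no match needed
  Position 7 ('a'): no match needed
  Position 8 ('c'): no match needed
  Position 9 ('b'): matches sub[2] = 'b'
All 3 characters matched => is a subsequence

1


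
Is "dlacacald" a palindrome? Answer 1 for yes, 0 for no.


Input: dlacacald
Reversed: dlacacald
  Compare pos 0 ('d') with pos 8 ('d'): match
  Compare pos 1 ('l') with pos 7 ('l'): match
  Compare pos 2 ('a') with pos 6 ('a'): match
  Compare pos 3 ('c') with pos 5 ('c'): match
Result: palindrome

1


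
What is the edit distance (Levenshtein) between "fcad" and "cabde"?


Computing edit distance: "fcad" -> "cabde"
DP table:
           c    a    b    d    e
      0    1    2    3    4    5
  f   1    1    2    3    4    5
  c   2    1    2    3    4    5
  a   3    2    1    2    3    4
  d   4    3    2    2    2    3
Edit distance = dp[4][5] = 3

3


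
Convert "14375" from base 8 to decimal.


Input: "14375" in base 8
Positional expansion:
  Digit '1' (value 1) x 8^4 = 4096
  Digit '4' (value 4) x 8^3 = 2048
  Digit '3' (value 3) x 8^2 = 192
  Digit '7' (value 7) x 8^1 = 56
  Digit '5' (value 5) x 8^0 = 5
Sum = 6397

6397


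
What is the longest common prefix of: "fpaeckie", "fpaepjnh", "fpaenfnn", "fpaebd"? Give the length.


Words: fpaeckie, fpaepjnh, fpaenfnn, fpaebd
  Position 0: all 'f' => match
  Position 1: all 'p' => match
  Position 2: all 'a' => match
  Position 3: all 'e' => match
  Position 4: ('c', 'p', 'n', 'b') => mismatch, stop
LCP = "fpae" (length 4)

4


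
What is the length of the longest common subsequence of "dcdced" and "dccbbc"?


LCS of "dcdced" and "dccbbc"
DP table:
           d    c    c    b    b    c
      0    0    0    0    0    0    0
  d   0    1    1    1    1    1    1
  c   0    1    2    2    2    2    2
  d   0    1    2    2    2    2    2
  c   0    1    2    3    3    3    3
  e   0    1    2    3    3    3    3
  d   0    1    2    3    3    3    3
LCS length = dp[6][6] = 3

3


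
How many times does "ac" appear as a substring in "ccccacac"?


Searching for "ac" in "ccccacac"
Scanning each position:
  Position 0: "cc" => no
  Position 1: "cc" => no
  Position 2: "cc" => no
  Position 3: "ca" => no
  Position 4: "ac" => MATCH
  Position 5: "ca" => no
  Position 6: "ac" => MATCH
Total occurrences: 2

2


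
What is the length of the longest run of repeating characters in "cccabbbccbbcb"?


Input: "cccabbbccbbcb"
Scanning for longest run:
  Position 1 ('c'): continues run of 'c', length=2
  Position 2 ('c'): continues run of 'c', length=3
  Position 3 ('a'): new char, reset run to 1
  Position 4 ('b'): new char, reset run to 1
  Position 5 ('b'): continues run of 'b', length=2
  Position 6 ('b'): continues run of 'b', length=3
  Position 7 ('c'): new char, reset run to 1
  Position 8 ('c'): continues run of 'c', length=2
  Position 9 ('b'): new char, reset run to 1
  Position 10 ('b'): continues run of 'b', length=2
  Position 11 ('c'): new char, reset run to 1
  Position 12 ('b'): new char, reset run to 1
Longest run: 'c' with length 3

3


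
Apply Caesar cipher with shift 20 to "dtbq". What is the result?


Caesar cipher: shift "dtbq" by 20
  'd' (pos 3) + 20 = pos 23 = 'x'
  't' (pos 19) + 20 = pos 13 = 'n'
  'b' (pos 1) + 20 = pos 21 = 'v'
  'q' (pos 16) + 20 = pos 10 = 'k'
Result: xnvk

xnvk


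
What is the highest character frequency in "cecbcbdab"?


Input: cecbcbdab
Character counts:
  'a': 1
  'b': 3
  'c': 3
  'd': 1
  'e': 1
Maximum frequency: 3

3


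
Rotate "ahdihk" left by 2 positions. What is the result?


Input: "ahdihk", rotate left by 2
First 2 characters: "ah"
Remaining characters: "dihk"
Concatenate remaining + first: "dihk" + "ah" = "dihkah"

dihkah


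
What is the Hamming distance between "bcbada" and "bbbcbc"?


Comparing "bcbada" and "bbbcbc" position by position:
  Position 0: 'b' vs 'b' => same
  Position 1: 'c' vs 'b' => differ
  Position 2: 'b' vs 'b' => same
  Position 3: 'a' vs 'c' => differ
  Position 4: 'd' vs 'b' => differ
  Position 5: 'a' vs 'c' => differ
Total differences (Hamming distance): 4

4


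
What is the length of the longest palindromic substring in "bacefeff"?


Input: "bacefeff"
Checking substrings for palindromes:
  [3:6] "efe" (len 3) => palindrome
  [4:7] "fef" (len 3) => palindrome
  [6:8] "ff" (len 2) => palindrome
Longest palindromic substring: "efe" with length 3

3


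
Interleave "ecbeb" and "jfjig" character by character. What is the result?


Interleaving "ecbeb" and "jfjig":
  Position 0: 'e' from first, 'j' from second => "ej"
  Position 1: 'c' from first, 'f' from second => "cf"
  Position 2: 'b' from first, 'j' from second => "bj"
  Position 3: 'e' from first, 'i' from second => "ei"
  Position 4: 'b' from first, 'g' from second => "bg"
Result: ejcfbjeibg

ejcfbjeibg


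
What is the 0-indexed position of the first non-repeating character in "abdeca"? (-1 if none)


Input: abdeca
Character frequencies:
  'a': 2
  'b': 1
  'c': 1
  'd': 1
  'e': 1
Scanning left to right for freq == 1:
  Position 0 ('a'): freq=2, skip
  Position 1 ('b'): unique! => answer = 1

1


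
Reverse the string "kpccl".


Input: kpccl
Reading characters right to left:
  Position 4: 'l'
  Position 3: 'c'
  Position 2: 'c'
  Position 1: 'p'
  Position 0: 'k'
Reversed: lccpk

lccpk


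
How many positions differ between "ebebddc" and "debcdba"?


Comparing "ebebddc" and "debcdba" position by position:
  Position 0: 'e' vs 'd' => DIFFER
  Position 1: 'b' vs 'e' => DIFFER
  Position 2: 'e' vs 'b' => DIFFER
  Position 3: 'b' vs 'c' => DIFFER
  Position 4: 'd' vs 'd' => same
  Position 5: 'd' vs 'b' => DIFFER
  Position 6: 'c' vs 'a' => DIFFER
Positions that differ: 6

6


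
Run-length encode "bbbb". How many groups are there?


Input: bbbb
Scanning for consecutive runs:
  Group 1: 'b' x 4 (positions 0-3)
Total groups: 1

1


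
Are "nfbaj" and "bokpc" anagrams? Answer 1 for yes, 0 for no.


Strings: "nfbaj", "bokpc"
Sorted first:  abfjn
Sorted second: bckop
Differ at position 0: 'a' vs 'b' => not anagrams

0


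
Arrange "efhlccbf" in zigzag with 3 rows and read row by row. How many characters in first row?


Zigzag "efhlccbf" into 3 rows:
Placing characters:
  'e' => row 0
  'f' => row 1
  'h' => row 2
  'l' => row 1
  'c' => row 0
  'c' => row 1
  'b' => row 2
  'f' => row 1
Rows:
  Row 0: "ec"
  Row 1: "flcf"
  Row 2: "hb"
First row length: 2

2


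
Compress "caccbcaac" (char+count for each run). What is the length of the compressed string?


Input: caccbcaac
Runs:
  'c' x 1 => "c1"
  'a' x 1 => "a1"
  'c' x 2 => "c2"
  'b' x 1 => "b1"
  'c' x 1 => "c1"
  'a' x 2 => "a2"
  'c' x 1 => "c1"
Compressed: "c1a1c2b1c1a2c1"
Compressed length: 14

14


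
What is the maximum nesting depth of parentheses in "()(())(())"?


Input: "()(())(())"
Tracking depth:
  Position 0 '(': depth becomes 1
  Position 1 ')': depth becomes 0
  Position 2 '(': depth becomes 1
  Position 3 '(': depth becomes 2
  Position 4 ')': depth becomes 1
  Position 5 ')': depth becomes 0
  Position 6 '(': depth becomes 1
  Position 7 '(': depth becomes 2
  Position 8 ')': depth becomes 1
  Position 9 ')': depth becomes 0
Maximum depth reached: 2

2


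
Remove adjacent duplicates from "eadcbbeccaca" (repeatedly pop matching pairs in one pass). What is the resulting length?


Input: eadcbbeccaca
Stack-based adjacent duplicate removal:
  Read 'e': push. Stack: e
  Read 'a': push. Stack: ea
  Read 'd': push. Stack: ead
  Read 'c': push. Stack: eadc
  Read 'b': push. Stack: eadcb
  Read 'b': matches stack top 'b' => pop. Stack: eadc
  Read 'e': push. Stack: eadce
  Read 'c': push. Stack: eadcec
  Read 'c': matches stack top 'c' => pop. Stack: eadce
  Read 'a': push. Stack: eadcea
  Read 'c': push. Stack: eadceac
  Read 'a': push. Stack: eadceaca
Final stack: "eadceaca" (length 8)

8


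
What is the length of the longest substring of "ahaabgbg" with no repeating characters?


Input: "ahaabgbg"
Sliding window (track last position of each char):
  Position 0 ('a'): window [0,0] length 1 -- new best
  Position 1 ('h'): window [0,1] length 2 -- new best
  Position 2 ('a'): repeat (last at 0), move window start to 1
  Position 2 ('a'): window [1,2] length 2
  Position 3 ('a'): repeat (last at 2), move window start to 3
  Position 3 ('a'): window [3,3] length 1
  Position 4 ('b'): window [3,4] length 2
  Position 5 ('g'): window [3,5] length 3 -- new best
  Position 6 ('b'): repeat (last at 4), move window start to 5
  Position 6 ('b'): window [5,6] length 2
  Position 7 ('g'): repeat (last at 5), move window start to 6
  Position 7 ('g'): window [6,7] length 2
Longest substring with no repeats: "abg" with length 3

3


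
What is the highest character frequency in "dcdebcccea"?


Input: dcdebcccea
Character counts:
  'a': 1
  'b': 1
  'c': 4
  'd': 2
  'e': 2
Maximum frequency: 4

4


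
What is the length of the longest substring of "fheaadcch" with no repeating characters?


Input: "fheaadcch"
Sliding window (track last position of each char):
  Position 0 ('f'): window [0,0] length 1 -- new best
  Position 1 ('h'): window [0,1] length 2 -- new best
  Position 2 ('e'): window [0,2] length 3 -- new best
  Position 3 ('a'): window [0,3] length 4 -- new best
  Position 4 ('a'): repeat (last at 3), move window start to 4
  Position 4 ('a'): window [4,4] length 1
  Position 5 ('d'): window [4,5] length 2
  Position 6 ('c'): window [4,6] length 3
  Position 7 ('c'): repeat (last at 6), move window start to 7
  Position 7 ('c'): window [7,7] length 1
  Position 8 ('h'): window [7,8] length 2
Longest substring with no repeats: "fhea" with length 4

4
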